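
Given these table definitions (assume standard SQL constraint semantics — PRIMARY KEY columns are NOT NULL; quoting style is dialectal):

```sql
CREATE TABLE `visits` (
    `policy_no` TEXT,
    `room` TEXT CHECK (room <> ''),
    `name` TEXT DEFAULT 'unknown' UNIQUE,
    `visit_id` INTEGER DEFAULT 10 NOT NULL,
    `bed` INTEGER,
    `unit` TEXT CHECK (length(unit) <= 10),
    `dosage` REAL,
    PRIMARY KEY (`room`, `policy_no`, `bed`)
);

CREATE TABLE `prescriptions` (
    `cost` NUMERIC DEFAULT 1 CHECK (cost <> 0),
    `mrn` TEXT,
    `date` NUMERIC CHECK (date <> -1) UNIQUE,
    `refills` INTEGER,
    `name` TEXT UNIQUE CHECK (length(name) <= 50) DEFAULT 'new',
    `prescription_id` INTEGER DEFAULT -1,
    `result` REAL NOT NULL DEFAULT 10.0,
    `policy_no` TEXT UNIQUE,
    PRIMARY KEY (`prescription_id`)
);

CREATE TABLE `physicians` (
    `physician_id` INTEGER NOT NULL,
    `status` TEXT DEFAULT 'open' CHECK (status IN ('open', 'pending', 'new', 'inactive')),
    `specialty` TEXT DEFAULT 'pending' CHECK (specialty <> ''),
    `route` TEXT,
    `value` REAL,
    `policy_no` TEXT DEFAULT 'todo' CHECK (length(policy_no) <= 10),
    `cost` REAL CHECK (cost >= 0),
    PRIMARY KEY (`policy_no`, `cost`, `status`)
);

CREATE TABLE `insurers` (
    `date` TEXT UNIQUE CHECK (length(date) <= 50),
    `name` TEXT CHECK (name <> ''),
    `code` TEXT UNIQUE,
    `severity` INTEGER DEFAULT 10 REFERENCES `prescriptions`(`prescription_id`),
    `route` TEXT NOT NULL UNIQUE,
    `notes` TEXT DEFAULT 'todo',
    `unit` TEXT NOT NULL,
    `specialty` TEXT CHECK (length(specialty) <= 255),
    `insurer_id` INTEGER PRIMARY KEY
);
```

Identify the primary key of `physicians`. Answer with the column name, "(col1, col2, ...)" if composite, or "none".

(policy_no, cost, status)

A table-level PRIMARY KEY clause names 3 columns: policy_no, cost, status.
This is a composite key — the combination is unique, not each column individually.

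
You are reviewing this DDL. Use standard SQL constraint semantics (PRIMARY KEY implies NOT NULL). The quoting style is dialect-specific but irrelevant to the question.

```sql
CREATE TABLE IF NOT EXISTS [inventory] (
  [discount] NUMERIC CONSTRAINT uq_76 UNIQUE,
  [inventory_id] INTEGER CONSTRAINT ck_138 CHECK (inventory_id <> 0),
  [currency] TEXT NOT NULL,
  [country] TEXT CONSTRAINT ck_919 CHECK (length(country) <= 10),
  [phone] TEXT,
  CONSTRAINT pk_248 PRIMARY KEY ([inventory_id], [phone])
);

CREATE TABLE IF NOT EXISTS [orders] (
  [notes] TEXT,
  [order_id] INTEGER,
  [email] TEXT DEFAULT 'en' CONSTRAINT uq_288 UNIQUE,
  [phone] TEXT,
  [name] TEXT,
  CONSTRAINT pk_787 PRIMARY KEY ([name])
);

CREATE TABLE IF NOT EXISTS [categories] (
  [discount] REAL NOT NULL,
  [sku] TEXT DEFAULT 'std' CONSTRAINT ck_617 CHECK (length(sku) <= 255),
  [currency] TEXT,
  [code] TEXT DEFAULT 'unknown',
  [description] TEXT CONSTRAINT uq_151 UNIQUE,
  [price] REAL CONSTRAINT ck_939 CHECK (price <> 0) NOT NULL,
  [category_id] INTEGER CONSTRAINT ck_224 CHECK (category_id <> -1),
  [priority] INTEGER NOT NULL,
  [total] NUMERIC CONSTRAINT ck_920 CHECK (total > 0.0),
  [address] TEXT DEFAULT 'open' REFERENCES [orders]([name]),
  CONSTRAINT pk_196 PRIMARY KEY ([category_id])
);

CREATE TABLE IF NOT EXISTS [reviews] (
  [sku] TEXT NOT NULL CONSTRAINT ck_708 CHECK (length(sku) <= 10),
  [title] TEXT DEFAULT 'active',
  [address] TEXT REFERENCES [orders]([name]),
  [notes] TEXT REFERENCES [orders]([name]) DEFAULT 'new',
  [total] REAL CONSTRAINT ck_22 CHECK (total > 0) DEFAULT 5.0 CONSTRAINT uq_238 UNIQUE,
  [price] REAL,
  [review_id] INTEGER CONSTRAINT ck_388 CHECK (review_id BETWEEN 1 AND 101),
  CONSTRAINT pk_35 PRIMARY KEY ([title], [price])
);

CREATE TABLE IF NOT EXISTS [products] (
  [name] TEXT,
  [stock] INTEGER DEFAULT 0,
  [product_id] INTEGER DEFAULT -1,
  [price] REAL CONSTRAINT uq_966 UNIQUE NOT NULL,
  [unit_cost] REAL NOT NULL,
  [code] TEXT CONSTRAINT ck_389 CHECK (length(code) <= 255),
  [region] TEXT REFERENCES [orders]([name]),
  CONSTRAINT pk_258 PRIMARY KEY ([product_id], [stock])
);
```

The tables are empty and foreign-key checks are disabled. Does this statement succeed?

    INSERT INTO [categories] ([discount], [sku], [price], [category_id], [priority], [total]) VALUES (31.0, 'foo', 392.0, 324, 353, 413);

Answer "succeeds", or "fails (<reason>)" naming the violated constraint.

NOT NULL columns: category_id is supplied; discount is supplied; price is supplied; priority is supplied.
CHECK constraints: 'foo' satisfies (length(sku) <= 255); 392.0 satisfies (price <> 0); 324 satisfies (category_id <> -1); 413 satisfies (total > 0.0).
No constraint is violated.

succeeds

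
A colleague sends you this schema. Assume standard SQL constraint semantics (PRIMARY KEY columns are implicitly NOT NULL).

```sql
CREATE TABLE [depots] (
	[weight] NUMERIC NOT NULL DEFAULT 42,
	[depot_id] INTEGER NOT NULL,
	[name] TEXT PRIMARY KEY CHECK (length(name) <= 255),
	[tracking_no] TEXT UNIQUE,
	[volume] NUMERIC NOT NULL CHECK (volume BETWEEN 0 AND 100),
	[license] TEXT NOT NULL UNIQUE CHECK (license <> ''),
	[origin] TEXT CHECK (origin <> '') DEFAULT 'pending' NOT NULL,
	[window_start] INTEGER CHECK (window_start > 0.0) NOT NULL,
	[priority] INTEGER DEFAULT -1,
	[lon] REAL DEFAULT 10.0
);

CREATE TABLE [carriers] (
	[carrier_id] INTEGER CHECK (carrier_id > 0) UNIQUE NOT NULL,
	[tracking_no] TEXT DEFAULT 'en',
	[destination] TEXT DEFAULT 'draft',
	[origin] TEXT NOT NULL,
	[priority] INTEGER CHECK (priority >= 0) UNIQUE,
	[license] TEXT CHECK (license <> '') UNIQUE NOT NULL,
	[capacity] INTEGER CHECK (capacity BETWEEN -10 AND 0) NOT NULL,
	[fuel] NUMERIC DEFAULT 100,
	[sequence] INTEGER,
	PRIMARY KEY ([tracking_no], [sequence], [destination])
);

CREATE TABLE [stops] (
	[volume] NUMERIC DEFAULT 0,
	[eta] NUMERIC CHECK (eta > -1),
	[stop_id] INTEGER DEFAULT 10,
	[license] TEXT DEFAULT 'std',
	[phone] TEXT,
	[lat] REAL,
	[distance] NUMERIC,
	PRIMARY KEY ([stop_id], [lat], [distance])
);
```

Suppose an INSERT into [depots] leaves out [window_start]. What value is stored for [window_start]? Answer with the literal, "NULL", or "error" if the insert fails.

window_start has no DEFAULT clause.
Omitting it would insert NULL, but it is declared NOT NULL, so the INSERT fails.

error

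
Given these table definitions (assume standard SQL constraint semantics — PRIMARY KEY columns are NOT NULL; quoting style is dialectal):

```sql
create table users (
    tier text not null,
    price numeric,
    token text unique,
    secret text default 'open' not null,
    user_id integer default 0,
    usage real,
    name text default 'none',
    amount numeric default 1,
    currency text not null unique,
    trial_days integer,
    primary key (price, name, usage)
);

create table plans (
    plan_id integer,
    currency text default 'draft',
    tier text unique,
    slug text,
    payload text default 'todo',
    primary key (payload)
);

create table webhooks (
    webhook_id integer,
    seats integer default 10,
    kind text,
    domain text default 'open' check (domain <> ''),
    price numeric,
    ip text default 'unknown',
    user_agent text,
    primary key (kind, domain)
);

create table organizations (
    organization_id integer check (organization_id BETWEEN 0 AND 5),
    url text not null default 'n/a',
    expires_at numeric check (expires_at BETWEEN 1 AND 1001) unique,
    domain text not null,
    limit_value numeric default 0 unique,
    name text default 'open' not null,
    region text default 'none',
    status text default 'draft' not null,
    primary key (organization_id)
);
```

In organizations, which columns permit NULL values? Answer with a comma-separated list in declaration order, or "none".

expires_at, limit_value, region

- organization_id: part of the PRIMARY KEY, which implies NOT NULL → not nullable.
- url: declared NOT NULL → not nullable.
- expires_at: CHECK does not forbid NULL (a CHECK constraint passes when its expression is NULL) → nullable.
- domain: declared NOT NULL → not nullable.
- limit_value: UNIQUE does not imply NOT NULL → nullable.
- name: declared NOT NULL → not nullable.
- region: DEFAULT only fills an omitted column; an explicit NULL is still allowed → nullable.
- status: declared NOT NULL → not nullable.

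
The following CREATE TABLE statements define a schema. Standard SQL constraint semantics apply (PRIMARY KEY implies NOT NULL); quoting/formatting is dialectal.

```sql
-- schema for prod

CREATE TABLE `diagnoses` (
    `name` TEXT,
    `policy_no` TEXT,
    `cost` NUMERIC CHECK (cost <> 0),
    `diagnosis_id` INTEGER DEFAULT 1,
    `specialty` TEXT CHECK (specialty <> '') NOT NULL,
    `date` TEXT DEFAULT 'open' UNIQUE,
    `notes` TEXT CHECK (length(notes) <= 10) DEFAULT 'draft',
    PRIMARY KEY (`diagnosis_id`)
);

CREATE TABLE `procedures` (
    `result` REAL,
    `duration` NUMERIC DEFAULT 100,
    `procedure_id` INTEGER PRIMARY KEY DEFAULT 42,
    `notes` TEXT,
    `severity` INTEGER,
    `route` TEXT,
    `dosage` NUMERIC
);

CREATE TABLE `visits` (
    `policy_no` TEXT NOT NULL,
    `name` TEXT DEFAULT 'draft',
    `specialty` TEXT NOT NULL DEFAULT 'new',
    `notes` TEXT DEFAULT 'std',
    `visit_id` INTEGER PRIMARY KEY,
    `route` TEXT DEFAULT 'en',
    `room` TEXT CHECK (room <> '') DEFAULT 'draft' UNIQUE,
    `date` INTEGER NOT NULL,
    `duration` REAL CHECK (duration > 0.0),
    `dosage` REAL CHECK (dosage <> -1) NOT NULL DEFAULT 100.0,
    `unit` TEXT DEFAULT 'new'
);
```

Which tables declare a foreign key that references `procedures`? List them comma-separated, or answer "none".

No REFERENCES clause anywhere in the schema names procedures.

none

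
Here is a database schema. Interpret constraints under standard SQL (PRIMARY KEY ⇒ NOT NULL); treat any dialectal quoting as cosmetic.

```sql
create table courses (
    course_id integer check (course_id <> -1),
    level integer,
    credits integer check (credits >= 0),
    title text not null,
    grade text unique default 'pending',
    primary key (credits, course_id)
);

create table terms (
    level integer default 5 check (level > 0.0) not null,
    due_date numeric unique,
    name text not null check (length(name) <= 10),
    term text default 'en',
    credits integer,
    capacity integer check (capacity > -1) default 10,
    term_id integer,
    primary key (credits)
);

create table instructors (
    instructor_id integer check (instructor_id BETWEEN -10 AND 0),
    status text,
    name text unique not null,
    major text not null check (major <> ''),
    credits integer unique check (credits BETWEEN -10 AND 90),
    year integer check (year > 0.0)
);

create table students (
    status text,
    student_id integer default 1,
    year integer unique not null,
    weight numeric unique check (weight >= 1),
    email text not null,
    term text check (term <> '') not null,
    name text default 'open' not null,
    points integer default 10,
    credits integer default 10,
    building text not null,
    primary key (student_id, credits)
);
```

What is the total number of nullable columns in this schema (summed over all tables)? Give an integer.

courses: 2 nullable (level, grade — PK (credits, course_id) and explicit NOT NULL columns excluded).
terms: 4 nullable (due_date, term, capacity, term_id — PK (credits) and explicit NOT NULL columns excluded).
instructors: 4 nullable (instructor_id, status, credits, year — PK none and explicit NOT NULL columns excluded).
students: 3 nullable (status, weight, points — PK (student_id, credits) and explicit NOT NULL columns excluded).
Total: 2 + 4 + 4 + 3 = 13.

13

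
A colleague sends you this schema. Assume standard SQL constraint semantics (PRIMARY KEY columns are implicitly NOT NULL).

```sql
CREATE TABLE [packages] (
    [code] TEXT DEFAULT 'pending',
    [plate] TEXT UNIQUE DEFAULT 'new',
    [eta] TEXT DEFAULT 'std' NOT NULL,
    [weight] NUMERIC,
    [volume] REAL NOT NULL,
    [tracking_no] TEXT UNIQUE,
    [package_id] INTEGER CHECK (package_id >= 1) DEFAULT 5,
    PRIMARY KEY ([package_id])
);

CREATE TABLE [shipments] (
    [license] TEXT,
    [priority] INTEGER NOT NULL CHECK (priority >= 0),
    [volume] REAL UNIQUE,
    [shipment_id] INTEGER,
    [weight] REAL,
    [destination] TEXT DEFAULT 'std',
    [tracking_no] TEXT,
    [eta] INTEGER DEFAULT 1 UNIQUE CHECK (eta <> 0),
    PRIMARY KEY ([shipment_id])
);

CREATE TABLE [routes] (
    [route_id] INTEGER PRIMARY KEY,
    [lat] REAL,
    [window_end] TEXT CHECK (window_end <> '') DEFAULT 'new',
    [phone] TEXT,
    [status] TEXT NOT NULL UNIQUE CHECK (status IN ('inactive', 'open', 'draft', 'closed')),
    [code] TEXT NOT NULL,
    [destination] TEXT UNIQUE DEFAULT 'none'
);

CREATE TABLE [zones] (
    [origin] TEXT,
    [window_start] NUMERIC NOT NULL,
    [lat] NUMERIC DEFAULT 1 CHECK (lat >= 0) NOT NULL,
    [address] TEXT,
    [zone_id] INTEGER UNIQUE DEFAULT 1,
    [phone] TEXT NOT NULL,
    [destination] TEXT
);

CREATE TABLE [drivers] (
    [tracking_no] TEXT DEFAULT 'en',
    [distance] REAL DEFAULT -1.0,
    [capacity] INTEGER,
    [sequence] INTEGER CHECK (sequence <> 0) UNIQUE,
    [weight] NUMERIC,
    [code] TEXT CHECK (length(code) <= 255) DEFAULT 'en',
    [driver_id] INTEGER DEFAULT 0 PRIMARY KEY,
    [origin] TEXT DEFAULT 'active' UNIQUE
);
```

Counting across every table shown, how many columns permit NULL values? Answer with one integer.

25

packages: 4 nullable (code, plate, weight, tracking_no — PK (package_id) and explicit NOT NULL columns excluded).
shipments: 6 nullable (license, volume, weight, destination, tracking_no, eta — PK (shipment_id) and explicit NOT NULL columns excluded).
routes: 4 nullable (lat, window_end, phone, destination — PK (route_id) and explicit NOT NULL columns excluded).
zones: 4 nullable (origin, address, zone_id, destination — PK none and explicit NOT NULL columns excluded).
drivers: 7 nullable (tracking_no, distance, capacity, sequence, weight, code, origin — PK (driver_id) and explicit NOT NULL columns excluded).
Total: 4 + 6 + 4 + 4 + 7 = 25.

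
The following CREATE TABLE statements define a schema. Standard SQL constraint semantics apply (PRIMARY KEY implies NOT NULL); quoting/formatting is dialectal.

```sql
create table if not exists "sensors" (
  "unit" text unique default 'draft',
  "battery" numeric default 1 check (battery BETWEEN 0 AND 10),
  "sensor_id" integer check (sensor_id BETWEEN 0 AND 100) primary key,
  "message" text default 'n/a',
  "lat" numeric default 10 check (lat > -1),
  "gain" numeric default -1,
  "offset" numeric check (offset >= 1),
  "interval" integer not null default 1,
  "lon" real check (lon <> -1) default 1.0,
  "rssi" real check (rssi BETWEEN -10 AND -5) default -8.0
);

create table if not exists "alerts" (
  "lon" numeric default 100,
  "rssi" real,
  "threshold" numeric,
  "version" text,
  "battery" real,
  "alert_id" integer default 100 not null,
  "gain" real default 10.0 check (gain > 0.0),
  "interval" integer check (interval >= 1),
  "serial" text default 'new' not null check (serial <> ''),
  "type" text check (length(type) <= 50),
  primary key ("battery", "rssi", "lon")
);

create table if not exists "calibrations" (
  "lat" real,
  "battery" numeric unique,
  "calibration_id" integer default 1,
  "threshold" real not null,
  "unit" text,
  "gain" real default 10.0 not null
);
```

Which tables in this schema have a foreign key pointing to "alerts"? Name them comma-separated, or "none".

none

No REFERENCES clause anywhere in the schema names alerts.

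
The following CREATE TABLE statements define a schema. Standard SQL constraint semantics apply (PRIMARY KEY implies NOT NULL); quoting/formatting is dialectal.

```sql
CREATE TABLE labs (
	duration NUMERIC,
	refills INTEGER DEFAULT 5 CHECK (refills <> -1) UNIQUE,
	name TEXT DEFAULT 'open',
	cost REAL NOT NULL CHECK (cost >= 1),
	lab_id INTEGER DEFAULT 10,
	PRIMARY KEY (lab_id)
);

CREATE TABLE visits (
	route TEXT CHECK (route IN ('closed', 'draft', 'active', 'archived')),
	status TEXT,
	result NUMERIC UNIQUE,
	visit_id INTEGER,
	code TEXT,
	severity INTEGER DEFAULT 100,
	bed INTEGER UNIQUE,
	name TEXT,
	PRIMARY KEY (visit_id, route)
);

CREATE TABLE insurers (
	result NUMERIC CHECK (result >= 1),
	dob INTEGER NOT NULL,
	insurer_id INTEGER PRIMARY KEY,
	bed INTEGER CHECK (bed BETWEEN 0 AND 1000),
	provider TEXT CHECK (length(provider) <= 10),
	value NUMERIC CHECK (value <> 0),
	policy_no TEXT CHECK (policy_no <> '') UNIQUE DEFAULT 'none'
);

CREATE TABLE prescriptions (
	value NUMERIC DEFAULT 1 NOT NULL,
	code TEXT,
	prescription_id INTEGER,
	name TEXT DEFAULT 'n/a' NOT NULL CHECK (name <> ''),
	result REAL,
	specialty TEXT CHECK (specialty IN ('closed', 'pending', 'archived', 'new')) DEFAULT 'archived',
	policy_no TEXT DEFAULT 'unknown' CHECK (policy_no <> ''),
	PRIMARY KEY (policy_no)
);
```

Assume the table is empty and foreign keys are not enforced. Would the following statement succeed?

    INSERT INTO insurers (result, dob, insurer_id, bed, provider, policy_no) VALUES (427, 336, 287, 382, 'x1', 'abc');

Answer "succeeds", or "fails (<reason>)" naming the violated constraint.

succeeds

NOT NULL columns: dob is supplied; insurer_id is supplied.
CHECK constraints: 427 satisfies (result >= 1); 382 satisfies (bed BETWEEN 0 AND 1000); 'x1' satisfies (length(provider) <= 10); 'abc' satisfies (policy_no <> '').
No constraint is violated.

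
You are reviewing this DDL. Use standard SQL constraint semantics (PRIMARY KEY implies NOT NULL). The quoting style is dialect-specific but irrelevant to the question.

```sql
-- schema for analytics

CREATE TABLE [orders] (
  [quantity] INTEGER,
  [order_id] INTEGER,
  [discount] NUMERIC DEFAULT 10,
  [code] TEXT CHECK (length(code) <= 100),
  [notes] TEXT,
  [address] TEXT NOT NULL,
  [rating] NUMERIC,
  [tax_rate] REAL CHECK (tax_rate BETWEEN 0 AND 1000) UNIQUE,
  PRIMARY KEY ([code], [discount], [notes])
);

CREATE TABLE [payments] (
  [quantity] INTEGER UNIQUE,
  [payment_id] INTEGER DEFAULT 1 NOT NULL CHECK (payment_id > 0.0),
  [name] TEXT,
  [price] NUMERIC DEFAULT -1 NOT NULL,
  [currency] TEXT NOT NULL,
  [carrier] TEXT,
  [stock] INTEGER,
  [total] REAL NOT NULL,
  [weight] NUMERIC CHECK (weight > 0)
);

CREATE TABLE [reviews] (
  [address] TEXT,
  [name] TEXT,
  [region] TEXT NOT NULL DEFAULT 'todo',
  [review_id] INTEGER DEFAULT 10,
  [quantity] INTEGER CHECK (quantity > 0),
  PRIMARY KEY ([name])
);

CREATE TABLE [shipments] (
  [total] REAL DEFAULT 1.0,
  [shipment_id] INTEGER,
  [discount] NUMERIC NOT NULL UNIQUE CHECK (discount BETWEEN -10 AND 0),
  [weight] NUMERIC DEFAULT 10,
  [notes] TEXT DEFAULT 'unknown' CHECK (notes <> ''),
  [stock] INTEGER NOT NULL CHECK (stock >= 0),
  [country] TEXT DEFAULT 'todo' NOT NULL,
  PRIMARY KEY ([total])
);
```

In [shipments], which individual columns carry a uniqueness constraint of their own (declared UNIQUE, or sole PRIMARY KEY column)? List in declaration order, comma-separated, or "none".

- total: single-column PRIMARY KEY → unique.
- shipment_id: no UNIQUE or single-column PK constraint.
- discount: declared UNIQUE → unique.
- weight: no UNIQUE or single-column PK constraint.
- notes: no UNIQUE or single-column PK constraint.
- stock: no UNIQUE or single-column PK constraint.
- country: no UNIQUE or single-column PK constraint.

total, discount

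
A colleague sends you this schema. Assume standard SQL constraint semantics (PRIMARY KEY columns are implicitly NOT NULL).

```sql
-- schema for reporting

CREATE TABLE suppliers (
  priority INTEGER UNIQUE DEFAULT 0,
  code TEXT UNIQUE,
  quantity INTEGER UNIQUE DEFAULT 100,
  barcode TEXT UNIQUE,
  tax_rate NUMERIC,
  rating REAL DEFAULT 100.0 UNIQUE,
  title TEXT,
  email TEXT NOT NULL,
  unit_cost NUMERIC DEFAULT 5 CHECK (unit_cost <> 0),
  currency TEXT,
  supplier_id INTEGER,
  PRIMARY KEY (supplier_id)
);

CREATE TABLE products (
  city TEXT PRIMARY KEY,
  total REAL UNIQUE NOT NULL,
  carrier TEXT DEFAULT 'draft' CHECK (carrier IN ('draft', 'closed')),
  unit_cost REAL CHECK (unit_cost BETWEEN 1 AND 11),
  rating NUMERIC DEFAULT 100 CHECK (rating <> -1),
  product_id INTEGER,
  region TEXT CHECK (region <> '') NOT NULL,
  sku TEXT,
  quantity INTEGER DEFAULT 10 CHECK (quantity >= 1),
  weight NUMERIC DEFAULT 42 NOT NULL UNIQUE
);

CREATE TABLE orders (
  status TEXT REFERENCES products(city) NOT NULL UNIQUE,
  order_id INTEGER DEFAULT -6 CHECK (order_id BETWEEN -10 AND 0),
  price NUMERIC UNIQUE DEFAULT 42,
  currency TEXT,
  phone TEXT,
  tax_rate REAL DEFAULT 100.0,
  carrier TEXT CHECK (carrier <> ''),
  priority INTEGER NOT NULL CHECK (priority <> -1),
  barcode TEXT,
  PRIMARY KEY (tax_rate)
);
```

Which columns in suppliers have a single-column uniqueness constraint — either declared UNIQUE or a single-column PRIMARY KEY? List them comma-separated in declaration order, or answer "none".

priority, code, quantity, barcode, rating, supplier_id

- priority: declared UNIQUE → unique.
- code: declared UNIQUE → unique.
- quantity: declared UNIQUE → unique.
- barcode: declared UNIQUE → unique.
- tax_rate: no UNIQUE or single-column PK constraint.
- rating: declared UNIQUE → unique.
- title: no UNIQUE or single-column PK constraint.
- email: no UNIQUE or single-column PK constraint.
- unit_cost: no UNIQUE or single-column PK constraint.
- currency: no UNIQUE or single-column PK constraint.
- supplier_id: single-column PRIMARY KEY → unique.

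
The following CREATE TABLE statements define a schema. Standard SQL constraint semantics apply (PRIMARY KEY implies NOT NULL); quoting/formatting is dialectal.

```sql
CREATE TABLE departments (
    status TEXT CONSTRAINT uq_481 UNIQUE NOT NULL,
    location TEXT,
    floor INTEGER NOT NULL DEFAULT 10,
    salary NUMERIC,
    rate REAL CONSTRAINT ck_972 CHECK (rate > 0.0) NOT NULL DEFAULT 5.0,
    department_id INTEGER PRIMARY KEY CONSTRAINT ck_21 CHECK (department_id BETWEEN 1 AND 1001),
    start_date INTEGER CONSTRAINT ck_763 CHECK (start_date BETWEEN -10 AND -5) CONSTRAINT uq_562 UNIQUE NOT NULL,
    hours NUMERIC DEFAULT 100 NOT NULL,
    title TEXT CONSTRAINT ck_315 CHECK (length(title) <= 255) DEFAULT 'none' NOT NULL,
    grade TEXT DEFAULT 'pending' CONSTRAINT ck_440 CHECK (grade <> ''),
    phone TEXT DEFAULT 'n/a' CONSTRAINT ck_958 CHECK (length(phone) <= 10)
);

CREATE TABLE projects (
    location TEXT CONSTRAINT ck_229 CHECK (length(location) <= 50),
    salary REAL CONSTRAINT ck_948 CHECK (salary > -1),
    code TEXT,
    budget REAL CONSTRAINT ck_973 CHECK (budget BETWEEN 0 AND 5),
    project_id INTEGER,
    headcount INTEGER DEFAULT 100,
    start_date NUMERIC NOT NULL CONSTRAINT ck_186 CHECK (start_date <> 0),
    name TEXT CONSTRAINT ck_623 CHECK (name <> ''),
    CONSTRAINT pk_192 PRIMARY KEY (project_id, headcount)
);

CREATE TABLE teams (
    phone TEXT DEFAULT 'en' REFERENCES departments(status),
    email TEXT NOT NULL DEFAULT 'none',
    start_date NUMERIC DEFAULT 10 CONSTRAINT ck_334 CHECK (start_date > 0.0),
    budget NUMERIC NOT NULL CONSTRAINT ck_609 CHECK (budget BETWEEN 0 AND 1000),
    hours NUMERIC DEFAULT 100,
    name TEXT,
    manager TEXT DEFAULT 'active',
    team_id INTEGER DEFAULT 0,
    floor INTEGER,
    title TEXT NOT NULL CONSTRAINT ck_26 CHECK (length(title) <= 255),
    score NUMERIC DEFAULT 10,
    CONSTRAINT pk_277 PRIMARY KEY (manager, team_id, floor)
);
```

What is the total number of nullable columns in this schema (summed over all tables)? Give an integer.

14

departments: 4 nullable (location, salary, grade, phone — PK (department_id) and explicit NOT NULL columns excluded).
projects: 5 nullable (location, salary, code, budget, name — PK (project_id, headcount) and explicit NOT NULL columns excluded).
teams: 5 nullable (phone, start_date, hours, name, score — PK (manager, team_id, floor) and explicit NOT NULL columns excluded).
Total: 4 + 5 + 5 = 14.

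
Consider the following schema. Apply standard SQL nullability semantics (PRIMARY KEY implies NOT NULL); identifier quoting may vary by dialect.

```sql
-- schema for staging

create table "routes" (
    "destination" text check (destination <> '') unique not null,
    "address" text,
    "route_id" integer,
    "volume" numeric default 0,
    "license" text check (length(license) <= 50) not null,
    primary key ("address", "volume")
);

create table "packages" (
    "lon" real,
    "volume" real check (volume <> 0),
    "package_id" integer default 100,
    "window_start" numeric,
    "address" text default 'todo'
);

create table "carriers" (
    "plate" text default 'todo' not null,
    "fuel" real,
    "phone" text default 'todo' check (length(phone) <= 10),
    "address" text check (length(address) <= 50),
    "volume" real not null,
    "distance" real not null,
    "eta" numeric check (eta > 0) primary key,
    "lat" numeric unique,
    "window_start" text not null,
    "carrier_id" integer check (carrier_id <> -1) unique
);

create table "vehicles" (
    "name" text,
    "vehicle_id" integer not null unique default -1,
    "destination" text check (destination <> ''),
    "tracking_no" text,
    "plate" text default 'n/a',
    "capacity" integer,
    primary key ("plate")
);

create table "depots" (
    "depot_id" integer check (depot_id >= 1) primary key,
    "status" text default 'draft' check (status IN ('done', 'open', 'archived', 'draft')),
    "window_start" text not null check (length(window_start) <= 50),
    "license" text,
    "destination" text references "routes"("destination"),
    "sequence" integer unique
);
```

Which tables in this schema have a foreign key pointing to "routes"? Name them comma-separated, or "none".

depots

- depots.destination references routes(destination).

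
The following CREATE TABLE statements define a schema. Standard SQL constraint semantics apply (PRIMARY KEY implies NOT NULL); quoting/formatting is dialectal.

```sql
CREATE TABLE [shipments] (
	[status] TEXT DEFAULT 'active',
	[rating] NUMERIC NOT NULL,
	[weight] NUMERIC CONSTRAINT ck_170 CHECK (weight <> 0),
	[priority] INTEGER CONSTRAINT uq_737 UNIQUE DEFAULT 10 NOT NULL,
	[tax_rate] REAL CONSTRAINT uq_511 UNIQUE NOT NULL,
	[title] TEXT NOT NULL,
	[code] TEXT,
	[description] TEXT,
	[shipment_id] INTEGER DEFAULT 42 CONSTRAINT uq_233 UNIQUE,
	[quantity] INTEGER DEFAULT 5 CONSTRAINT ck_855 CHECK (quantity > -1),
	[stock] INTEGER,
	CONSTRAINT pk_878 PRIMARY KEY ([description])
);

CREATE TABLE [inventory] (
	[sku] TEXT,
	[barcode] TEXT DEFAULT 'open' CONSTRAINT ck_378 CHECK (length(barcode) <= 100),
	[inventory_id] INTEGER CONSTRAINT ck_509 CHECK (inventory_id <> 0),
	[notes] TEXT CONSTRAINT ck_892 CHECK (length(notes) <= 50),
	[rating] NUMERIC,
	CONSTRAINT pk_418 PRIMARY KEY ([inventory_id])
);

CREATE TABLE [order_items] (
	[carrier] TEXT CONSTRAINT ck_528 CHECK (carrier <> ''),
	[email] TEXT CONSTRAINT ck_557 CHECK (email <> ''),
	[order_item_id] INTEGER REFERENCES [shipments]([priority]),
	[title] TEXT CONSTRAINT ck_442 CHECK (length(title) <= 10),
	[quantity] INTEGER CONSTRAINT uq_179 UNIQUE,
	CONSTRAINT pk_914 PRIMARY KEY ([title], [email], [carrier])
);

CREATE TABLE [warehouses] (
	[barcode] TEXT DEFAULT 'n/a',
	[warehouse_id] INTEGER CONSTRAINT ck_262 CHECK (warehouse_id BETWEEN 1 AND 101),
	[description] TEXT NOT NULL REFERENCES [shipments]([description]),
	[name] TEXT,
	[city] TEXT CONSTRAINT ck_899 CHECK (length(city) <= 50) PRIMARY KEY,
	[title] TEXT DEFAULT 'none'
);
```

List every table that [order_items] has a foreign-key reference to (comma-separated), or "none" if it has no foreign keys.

- order_item_id REFERENCES shipments(priority).

shipments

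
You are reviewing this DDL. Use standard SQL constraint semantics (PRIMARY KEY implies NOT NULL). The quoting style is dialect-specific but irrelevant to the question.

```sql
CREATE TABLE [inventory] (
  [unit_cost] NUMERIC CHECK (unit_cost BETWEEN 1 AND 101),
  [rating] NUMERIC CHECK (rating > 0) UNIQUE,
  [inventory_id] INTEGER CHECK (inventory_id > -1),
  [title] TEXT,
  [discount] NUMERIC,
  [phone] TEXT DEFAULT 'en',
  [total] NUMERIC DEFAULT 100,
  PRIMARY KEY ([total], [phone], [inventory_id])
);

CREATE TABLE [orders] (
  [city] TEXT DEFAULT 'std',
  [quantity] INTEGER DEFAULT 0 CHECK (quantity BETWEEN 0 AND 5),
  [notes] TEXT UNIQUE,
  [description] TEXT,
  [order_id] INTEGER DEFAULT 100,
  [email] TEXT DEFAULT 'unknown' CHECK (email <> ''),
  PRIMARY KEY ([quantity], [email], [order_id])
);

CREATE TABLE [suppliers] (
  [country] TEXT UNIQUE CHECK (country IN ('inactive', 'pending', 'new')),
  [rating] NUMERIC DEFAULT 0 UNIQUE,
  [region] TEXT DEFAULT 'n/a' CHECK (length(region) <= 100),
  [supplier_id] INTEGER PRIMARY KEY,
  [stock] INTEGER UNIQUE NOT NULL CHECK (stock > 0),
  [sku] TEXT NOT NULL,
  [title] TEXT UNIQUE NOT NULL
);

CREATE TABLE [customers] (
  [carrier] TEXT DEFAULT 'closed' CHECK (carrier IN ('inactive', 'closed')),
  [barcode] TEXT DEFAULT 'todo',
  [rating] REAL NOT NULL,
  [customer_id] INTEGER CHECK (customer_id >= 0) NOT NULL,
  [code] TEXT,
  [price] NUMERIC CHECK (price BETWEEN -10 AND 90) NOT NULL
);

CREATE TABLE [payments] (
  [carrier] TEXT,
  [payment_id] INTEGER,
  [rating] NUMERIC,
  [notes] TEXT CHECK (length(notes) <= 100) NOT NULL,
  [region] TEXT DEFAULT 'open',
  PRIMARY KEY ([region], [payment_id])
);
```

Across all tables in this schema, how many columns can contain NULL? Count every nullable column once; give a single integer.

inventory: 4 nullable (unit_cost, rating, title, discount — PK (total, phone, inventory_id) and explicit NOT NULL columns excluded).
orders: 3 nullable (city, notes, description — PK (quantity, email, order_id) and explicit NOT NULL columns excluded).
suppliers: 3 nullable (country, rating, region — PK (supplier_id) and explicit NOT NULL columns excluded).
customers: 3 nullable (carrier, barcode, code — PK none and explicit NOT NULL columns excluded).
payments: 2 nullable (carrier, rating — PK (region, payment_id) and explicit NOT NULL columns excluded).
Total: 4 + 3 + 3 + 3 + 2 = 15.

15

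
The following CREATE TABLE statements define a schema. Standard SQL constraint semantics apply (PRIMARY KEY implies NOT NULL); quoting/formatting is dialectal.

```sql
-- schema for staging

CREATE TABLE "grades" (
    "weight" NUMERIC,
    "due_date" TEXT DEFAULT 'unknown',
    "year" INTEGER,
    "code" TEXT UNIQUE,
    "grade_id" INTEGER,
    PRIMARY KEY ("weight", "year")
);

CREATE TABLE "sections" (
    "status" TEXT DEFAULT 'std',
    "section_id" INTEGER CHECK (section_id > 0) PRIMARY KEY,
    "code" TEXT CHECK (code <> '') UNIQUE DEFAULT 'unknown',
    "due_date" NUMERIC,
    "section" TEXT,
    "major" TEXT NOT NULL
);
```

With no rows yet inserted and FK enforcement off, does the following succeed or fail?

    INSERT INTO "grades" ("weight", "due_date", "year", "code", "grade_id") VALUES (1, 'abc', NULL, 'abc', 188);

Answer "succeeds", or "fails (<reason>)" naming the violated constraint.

year is explicitly set to NULL, but year is part of the PRIMARY KEY (implied NOT NULL).

fails (NOT NULL on year)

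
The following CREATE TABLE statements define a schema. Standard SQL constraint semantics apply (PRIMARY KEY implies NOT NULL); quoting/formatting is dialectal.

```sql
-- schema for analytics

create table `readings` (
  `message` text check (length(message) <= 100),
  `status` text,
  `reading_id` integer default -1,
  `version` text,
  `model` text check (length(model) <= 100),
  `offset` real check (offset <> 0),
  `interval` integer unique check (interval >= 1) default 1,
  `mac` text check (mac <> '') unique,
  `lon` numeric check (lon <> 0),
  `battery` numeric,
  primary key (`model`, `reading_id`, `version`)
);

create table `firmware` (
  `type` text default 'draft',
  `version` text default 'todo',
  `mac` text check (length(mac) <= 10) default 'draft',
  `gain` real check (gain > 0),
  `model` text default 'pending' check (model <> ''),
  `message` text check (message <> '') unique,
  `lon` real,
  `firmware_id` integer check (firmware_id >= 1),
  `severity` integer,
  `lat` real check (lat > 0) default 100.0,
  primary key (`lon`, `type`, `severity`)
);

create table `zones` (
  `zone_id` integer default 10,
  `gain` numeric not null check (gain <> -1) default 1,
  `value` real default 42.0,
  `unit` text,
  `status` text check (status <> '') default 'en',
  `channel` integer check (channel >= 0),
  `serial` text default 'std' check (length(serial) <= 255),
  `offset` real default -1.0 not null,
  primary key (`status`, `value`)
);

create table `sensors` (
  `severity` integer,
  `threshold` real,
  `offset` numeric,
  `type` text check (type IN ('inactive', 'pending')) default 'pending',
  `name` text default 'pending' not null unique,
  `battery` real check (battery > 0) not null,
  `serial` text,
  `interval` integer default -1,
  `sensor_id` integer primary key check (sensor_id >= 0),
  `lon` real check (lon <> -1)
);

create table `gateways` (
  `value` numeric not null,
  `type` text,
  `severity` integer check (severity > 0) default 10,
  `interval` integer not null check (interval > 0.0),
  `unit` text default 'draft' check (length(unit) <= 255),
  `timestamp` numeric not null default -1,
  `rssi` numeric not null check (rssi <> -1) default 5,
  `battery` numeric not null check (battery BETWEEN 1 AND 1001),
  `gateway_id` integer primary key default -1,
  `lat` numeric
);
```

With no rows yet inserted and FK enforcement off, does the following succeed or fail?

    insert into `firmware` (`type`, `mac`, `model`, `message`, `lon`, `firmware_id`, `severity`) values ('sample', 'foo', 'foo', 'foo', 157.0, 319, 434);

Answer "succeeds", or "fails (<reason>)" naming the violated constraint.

succeeds

NOT NULL columns: lon is supplied; severity is supplied; type is supplied.
CHECK constraints: 'foo' satisfies (length(mac) <= 10); 'foo' satisfies (model <> ''); 'foo' satisfies (message <> ''); 319 satisfies (firmware_id >= 1).
No constraint is violated.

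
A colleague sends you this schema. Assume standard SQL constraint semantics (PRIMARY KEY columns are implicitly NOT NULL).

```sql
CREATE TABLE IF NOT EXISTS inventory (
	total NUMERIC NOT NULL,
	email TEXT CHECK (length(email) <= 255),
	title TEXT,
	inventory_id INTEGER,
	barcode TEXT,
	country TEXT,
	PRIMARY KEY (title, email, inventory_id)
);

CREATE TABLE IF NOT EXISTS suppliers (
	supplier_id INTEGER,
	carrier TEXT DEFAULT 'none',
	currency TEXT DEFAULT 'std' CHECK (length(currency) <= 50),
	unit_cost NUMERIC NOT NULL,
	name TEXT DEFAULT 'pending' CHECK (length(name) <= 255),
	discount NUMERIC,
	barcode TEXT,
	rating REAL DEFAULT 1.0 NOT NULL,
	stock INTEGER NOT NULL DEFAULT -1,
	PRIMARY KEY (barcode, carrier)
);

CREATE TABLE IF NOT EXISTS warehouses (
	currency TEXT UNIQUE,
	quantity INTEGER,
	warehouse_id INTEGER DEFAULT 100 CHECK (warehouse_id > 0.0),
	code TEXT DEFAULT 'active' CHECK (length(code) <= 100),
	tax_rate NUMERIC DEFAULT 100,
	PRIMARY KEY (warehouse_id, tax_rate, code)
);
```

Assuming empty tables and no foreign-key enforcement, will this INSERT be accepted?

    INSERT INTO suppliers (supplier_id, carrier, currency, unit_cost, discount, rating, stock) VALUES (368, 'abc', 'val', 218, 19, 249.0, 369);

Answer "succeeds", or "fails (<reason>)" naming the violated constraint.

barcode is omitted from the column list and has no DEFAULT, so it would receive NULL.
But barcode is part of the PRIMARY KEY (implied NOT NULL).

fails (NOT NULL on barcode)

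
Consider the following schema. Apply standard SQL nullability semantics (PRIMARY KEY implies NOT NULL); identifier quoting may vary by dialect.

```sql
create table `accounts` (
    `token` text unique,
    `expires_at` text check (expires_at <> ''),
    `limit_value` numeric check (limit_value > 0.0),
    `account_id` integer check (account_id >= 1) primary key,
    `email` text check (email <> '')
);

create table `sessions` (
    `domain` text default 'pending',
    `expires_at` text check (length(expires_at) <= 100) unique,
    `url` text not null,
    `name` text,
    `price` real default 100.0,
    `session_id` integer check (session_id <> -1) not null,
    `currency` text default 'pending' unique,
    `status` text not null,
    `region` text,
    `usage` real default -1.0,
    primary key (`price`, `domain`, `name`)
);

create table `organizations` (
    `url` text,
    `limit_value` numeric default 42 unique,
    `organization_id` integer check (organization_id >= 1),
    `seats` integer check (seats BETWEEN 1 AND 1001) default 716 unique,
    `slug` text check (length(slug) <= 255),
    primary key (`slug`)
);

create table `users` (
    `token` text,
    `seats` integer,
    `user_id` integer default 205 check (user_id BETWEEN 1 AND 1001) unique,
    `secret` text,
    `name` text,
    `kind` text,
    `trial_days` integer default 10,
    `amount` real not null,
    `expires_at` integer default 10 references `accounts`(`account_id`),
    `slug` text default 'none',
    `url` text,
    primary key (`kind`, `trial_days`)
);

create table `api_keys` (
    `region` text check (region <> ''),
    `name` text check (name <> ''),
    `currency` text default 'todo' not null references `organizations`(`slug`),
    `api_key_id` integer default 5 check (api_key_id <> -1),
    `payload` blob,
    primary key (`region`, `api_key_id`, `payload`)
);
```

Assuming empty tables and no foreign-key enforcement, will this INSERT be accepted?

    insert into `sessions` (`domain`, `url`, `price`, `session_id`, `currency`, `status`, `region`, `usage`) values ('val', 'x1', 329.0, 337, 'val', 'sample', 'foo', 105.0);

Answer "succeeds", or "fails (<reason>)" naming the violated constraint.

fails (NOT NULL on name)

name is omitted from the column list and has no DEFAULT, so it would receive NULL.
But name is part of the PRIMARY KEY (implied NOT NULL).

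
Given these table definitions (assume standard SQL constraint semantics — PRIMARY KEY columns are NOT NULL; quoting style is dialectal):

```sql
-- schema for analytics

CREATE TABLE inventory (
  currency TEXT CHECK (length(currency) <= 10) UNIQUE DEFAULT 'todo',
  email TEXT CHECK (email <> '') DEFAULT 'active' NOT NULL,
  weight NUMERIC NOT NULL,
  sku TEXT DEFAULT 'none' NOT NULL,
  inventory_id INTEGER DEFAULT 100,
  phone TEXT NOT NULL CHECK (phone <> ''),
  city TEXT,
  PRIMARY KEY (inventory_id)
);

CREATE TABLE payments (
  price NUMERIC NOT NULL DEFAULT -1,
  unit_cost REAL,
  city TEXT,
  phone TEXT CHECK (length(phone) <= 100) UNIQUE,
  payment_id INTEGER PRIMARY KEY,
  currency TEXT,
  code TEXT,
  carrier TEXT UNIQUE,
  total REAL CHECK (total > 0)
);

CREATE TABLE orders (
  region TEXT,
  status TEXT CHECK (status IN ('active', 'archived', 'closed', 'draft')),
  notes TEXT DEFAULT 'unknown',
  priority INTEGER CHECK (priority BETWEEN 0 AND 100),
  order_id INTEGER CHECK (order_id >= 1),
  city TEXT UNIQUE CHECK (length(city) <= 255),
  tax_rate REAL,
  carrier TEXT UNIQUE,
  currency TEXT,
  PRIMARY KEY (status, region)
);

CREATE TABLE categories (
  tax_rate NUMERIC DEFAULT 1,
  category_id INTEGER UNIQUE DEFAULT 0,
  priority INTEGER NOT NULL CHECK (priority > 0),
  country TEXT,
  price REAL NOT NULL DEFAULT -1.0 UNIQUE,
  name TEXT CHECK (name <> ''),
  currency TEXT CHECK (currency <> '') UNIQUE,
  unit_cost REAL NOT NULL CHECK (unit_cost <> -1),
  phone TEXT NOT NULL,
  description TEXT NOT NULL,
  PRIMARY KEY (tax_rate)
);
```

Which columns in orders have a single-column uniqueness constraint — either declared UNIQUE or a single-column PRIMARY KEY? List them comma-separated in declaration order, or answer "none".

- region: part of a composite PRIMARY KEY — only the tuple is unique, not this column on its own.
- status: part of a composite PRIMARY KEY — only the tuple is unique, not this column on its own.
- notes: no UNIQUE or single-column PK constraint.
- priority: no UNIQUE or single-column PK constraint.
- order_id: no UNIQUE or single-column PK constraint.
- city: declared UNIQUE → unique.
- tax_rate: no UNIQUE or single-column PK constraint.
- carrier: declared UNIQUE → unique.
- currency: no UNIQUE or single-column PK constraint.

city, carrier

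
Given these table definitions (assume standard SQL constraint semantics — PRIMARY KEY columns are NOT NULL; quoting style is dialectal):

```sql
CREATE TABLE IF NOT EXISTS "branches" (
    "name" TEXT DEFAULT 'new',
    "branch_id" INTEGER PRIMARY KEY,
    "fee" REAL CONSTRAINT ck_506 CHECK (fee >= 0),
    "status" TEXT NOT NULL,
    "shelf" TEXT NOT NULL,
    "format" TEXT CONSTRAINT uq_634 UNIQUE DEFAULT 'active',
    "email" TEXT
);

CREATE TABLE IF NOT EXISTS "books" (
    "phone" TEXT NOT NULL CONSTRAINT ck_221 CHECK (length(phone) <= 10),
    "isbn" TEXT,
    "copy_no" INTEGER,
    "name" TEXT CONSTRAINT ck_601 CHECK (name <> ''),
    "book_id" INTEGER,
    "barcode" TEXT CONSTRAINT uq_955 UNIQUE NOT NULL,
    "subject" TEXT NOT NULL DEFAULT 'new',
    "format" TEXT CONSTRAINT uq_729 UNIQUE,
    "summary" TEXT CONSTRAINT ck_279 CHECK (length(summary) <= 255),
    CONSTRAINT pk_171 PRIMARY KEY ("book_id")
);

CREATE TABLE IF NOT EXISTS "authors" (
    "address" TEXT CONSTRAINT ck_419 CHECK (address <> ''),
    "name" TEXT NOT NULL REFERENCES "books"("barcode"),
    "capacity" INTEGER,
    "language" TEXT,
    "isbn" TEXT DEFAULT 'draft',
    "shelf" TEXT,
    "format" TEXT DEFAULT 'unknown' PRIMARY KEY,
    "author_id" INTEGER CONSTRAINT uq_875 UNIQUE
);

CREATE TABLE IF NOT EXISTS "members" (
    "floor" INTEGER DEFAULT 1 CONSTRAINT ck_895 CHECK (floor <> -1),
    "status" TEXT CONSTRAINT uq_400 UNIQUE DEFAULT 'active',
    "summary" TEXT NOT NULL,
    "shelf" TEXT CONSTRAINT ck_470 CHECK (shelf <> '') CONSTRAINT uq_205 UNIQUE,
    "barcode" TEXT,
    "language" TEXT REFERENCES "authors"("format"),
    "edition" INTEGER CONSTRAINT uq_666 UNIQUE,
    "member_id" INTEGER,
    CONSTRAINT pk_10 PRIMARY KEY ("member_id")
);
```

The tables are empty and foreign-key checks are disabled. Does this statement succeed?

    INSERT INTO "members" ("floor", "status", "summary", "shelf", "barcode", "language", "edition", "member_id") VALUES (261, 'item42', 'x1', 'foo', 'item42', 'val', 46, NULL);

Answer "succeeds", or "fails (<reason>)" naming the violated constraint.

fails (NOT NULL on member_id)

member_id is explicitly set to NULL, but member_id is part of the PRIMARY KEY (implied NOT NULL).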